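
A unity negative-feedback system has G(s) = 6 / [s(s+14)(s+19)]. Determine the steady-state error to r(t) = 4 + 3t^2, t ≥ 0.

G(s) has one factor of s in the denominator, so the system is type 1. By superposition:
  • 4: tracked with zero error.
  • 3t^2: a type-1 system cannot track it, e_ss → ∞.
The unbounded component dominates.

infinity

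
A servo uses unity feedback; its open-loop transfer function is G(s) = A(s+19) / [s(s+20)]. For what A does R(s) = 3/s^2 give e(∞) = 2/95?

System type = 1 (one pole at s=0).
K_v = lim_{s→0} s·G(s) = A·19 / (20) = 0.95·A.
e_ss = 3/K_v = 2/95 ⇒ K_v = 142.5 ⇒ A = 142.5/0.95 = 150.

150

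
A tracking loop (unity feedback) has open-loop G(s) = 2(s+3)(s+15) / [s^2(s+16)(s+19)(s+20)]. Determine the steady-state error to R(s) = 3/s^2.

G(s) has two factors of s in the denominator, so the system is type 2.
K_v = ∞ for a type-2 system; e_ss to a ramp is zero.

0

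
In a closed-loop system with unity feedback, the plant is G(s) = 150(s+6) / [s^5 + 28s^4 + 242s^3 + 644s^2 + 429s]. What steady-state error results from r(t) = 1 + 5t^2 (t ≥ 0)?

Factoring s from the denominator leaves a polynomial with constant term 429, so the system is type 1. By superposition:
  • 1: tracked with zero error.
  • 5t^2: a type-1 system cannot track it, e_ss → ∞.
The unbounded component dominates.

infinity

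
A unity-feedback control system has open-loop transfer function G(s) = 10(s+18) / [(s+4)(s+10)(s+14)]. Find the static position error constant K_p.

9/28

No free integrators in G(s): this is a type 0 system.
K_p = lim_{s→0} G(s) = 10·18 / (4·10·14) = 9/28.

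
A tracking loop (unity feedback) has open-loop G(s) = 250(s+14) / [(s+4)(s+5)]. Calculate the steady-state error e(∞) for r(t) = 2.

System type = 0 (no poles at s=0).
K_p = lim_{s→0} G(s) = 250·14 / (4·5) = 175.
e_ss = 2/(1 + K_p) = 2/176 = 1/88.

1/88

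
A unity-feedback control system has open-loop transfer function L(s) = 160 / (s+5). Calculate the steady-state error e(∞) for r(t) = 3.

1/11

The open loop has no poles at the origin → type 0 system.
K_p = lim_{s→0} L(s) = 160 / (5) = 32.
e_ss = 3/(1 + K_p) = 3/33 = 1/11.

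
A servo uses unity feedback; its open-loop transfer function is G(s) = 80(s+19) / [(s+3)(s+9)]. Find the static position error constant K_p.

1520/27

The open loop has no poles at the origin → type 0 system.
K_p = lim_{s→0} G(s) = 80·19 / (3·9) = 1520/27.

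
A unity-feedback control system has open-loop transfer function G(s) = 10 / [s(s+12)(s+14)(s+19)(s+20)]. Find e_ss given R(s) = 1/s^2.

System type = 1 (one pole at s=0).
K_v = lim_{s→0} s·G(s) = 10 / (12·14·19·20) = 1/6384.
e_ss = 1/K_v = 1/(1/6384) = 6384.

6384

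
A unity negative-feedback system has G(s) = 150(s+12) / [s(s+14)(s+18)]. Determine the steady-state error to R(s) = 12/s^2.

1.68

G(s) has one factor of s in the denominator, so the system is type 1.
K_v = lim_{s→0} s·G(s) = 150·12 / (14·18) = 50/7.
e_ss = 12/K_v = 12/(50/7) = 1.68.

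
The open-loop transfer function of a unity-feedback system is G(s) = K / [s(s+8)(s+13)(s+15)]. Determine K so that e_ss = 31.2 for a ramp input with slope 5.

250

One free integrator in G(s): this is a type 1 system.
K_v = lim_{s→0} s·G(s) = K / (8·13·15) = (1/1560)·K.
e_ss = 5/K_v = 31.2 ⇒ K_v = 25/156 ⇒ K = (25/156)/(1/1560) = 250.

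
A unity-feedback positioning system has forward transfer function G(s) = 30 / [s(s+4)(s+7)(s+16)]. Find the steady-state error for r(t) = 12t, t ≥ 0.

179.2

G(s) has one factor of s in the denominator, so the system is type 1.
K_v = lim_{s→0} s·G(s) = 30 / (4·7·16) = 15/224.
e_ss = 12/K_v = 12/(15/224) = 179.2.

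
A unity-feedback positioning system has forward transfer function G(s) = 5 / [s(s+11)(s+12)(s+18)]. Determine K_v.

5/2376

System type = 1 (one pole at s=0).
K_v = lim_{s→0} s·G(s) = 5 / (11·12·18) = 5/2376.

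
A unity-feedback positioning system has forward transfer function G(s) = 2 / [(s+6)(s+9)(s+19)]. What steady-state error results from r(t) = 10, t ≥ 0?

G(s) has no factors of s in the denominator, so the system is type 0.
K_p = lim_{s→0} G(s) = 2 / (6·9·19) = 1/513.
e_ss = 10/(1 + K_p) = 10/(514/513) = 2565/257.

2565/257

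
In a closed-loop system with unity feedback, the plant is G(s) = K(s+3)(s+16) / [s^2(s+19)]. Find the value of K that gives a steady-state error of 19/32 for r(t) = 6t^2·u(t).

Two free integrators in G(s): this is a type 2 system.
K_a = lim_{s→0} s^2·G(s) = K·3·16 / (19) = (48/19)·K.
e_ss = 12/K_a = 19/32 ⇒ K_a = 384/19 ⇒ K = (384/19)/(48/19) = 8.

8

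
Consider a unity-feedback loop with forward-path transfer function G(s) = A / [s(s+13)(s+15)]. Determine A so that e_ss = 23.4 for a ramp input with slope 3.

25

G(s) has one factor of s in the denominator, so the system is type 1.
K_v = lim_{s→0} s·G(s) = A / (13·15) = (1/195)·A.
e_ss = 3/K_v = 23.4 ⇒ K_v = 5/39 ⇒ A = (5/39)/(1/195) = 25.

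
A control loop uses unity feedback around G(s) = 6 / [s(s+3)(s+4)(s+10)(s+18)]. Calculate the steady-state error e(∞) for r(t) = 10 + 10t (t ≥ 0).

3600

One free integrator in G(s): this is a type 1 system. Taking each input component in turn:
  • 10: tracked with zero error.
  • 10t: e_ss = 10/K_v with K_v=1/360 → 3600.
Total e_ss = 3600.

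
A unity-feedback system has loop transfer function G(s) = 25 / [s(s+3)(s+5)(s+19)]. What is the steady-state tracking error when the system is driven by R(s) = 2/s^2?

One free integrator in G(s): this is a type 1 system.
K_v = lim_{s→0} s·G(s) = 25 / (3·5·19) = 5/57.
e_ss = 2/K_v = 2/(5/57) = 22.8.

22.8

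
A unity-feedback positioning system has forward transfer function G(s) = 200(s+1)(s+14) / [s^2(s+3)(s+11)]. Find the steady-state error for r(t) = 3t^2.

99/1400

System type = 2 (two poles at s=0).
K_a = lim_{s→0} s^2·G(s) = 200·1·14 / (3·11) = 2800/33.
r(t) = 3t^2 gives R(s) = 6/s^3.
e_ss = 6/K_a = 6/(2800/33) = 99/1400.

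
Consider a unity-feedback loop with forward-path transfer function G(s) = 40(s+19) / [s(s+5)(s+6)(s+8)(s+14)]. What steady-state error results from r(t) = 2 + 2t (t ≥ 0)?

G(s) has one factor of s in the denominator, so the system is type 1. Treating each term separately:
  • 2: tracked with zero error.
  • 2t: e_ss = 2/K_v with K_v=19/84 → 168/19.
Total e_ss = 168/19.

168/19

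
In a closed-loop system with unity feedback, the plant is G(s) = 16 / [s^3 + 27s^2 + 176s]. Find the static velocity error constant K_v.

1/11

Factoring s from the denominator leaves a polynomial with constant term 176, so the system is type 1.
K_v = lim_{s→0} s·G(s) = 16 / 176 = 1/11.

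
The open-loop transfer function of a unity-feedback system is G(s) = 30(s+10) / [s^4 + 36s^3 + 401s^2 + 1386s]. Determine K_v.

Lowest-order denominator term is 1386s, so the open loop has 1 pole at the origin → type 1 system.
K_v = lim_{s→0} s·G(s) = 30·10 / 1386 = 50/231.

50/231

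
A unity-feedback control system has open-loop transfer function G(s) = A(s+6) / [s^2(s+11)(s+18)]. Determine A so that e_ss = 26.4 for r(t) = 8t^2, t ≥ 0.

Two free integrators in G(s): this is a type 2 system.
K_a = lim_{s→0} s^2·G(s) = A·6 / (11·18) = (1/33)·A.
e_ss = 16/K_a = 26.4 ⇒ K_a = 20/33 ⇒ A = (20/33)/(1/33) = 20.

20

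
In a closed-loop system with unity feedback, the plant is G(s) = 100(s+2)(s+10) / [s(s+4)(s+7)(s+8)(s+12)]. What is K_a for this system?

0

G(s) has one factor of s in the denominator, so the system is type 1.
K_a = lim_{s→0} s^2·G(s) = 0 (the extra factor of s kills the finite limit).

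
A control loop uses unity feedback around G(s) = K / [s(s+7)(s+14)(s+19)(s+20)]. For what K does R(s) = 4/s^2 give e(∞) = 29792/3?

15

System type = 1 (one pole at s=0).
K_v = lim_{s→0} s·G(s) = K / (7·14·19·20) = (1/37240)·K.
e_ss = 4/K_v = 29792/3 ⇒ K_v = 3/7448 ⇒ K = (3/7448)/(1/37240) = 15.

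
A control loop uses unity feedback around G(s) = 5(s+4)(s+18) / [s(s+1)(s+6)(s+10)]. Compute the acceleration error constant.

0

System type = 1 (one pole at s=0).
K_a = lim_{s→0} s^2·G(s) = 0 (the extra factor of s kills the finite limit).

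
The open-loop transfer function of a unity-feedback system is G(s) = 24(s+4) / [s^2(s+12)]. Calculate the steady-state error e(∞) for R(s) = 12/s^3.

1.5

System type = 2 (two poles at s=0).
K_a = lim_{s→0} s^2·G(s) = 24·4 / (12) = 8.
r(t) = 6t^2 gives R(s) = 12/s^3.
e_ss = 12/K_a = 12/8 = 1.5.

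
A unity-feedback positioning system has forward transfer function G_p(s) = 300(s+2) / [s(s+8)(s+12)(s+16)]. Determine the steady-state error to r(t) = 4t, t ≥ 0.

10.24

The open loop has one pole at the origin → type 1 system.
K_v = lim_{s→0} s·G_p(s) = 300·2 / (8·12·16) = 25/64.
e_ss = 4/K_v = 4/(25/64) = 10.24.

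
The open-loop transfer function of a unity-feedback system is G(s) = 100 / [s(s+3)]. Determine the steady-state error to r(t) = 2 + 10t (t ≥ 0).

G(s) has one factor of s in the denominator, so the system is type 1. Treating each term separately:
  • 2: tracked with zero error.
  • 10t: e_ss = 10/K_v with K_v=100/3 → 0.3.
Total e_ss = 0.3.

0.3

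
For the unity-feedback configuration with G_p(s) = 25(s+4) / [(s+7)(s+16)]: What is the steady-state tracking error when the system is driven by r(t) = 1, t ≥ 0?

No free integrators in G_p(s): this is a type 0 system.
K_p = lim_{s→0} G_p(s) = 25·4 / (7·16) = 25/28.
e_ss = 1/(1 + K_p) = 1/(53/28) = 28/53.

28/53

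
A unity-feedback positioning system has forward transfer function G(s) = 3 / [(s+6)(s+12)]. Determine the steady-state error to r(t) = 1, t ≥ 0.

System type = 0 (no poles at s=0).
K_p = lim_{s→0} G(s) = 3 / (6·12) = 1/24.
e_ss = 1/(1 + K_p) = 1/(25/24) = 0.96.

0.96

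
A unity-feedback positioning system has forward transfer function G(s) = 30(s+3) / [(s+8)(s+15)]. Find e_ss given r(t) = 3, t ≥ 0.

12/7

No free integrators in G(s): this is a type 0 system.
K_p = lim_{s→0} G(s) = 30·3 / (8·15) = 0.75.
e_ss = 3/(1 + K_p) = 3/1.75 = 12/7.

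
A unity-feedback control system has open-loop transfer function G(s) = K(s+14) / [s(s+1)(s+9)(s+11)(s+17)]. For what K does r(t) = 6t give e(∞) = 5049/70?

The open loop has one pole at the origin → type 1 system.
K_v = lim_{s→0} s·G(s) = K·14 / (1·9·11·17) = (14/1683)·K.
e_ss = 6/K_v = 5049/70 ⇒ K_v = 140/1683 ⇒ K = (140/1683)/(14/1683) = 10.

10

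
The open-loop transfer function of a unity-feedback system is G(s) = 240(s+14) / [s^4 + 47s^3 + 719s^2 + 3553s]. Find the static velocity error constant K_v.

The denominator has no term below 3553s — 1 pole at s=0, type 1.
K_v = lim_{s→0} s·G(s) = 240·14 / 3553 = 3360/3553.

3360/3553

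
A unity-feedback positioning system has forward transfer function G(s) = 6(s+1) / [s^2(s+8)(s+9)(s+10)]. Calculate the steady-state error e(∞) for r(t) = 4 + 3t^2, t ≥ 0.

720

G(s) has two factors of s in the denominator, so the system is type 2. Treating each term separately:
  • 4: tracked with zero error.
  • 3t^2: e_ss = 6/K_a with K_a=1/120 → 720.
Total e_ss = 720.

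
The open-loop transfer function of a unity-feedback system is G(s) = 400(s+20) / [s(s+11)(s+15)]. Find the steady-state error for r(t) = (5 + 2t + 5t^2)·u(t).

infinity

The open loop has one pole at the origin → type 1 system. Taking each input component in turn:
  • 5: tracked with zero error.
  • 2t: e_ss = 2/K_v with K_v=1600/33 → 33/800.
  • 5t^2: a type-1 system cannot track it, e_ss → ∞.
The unbounded component dominates.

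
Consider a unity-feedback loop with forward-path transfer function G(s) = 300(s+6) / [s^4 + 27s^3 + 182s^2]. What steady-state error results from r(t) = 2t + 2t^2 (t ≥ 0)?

Lowest-order denominator term is 182s^2, so the open loop has 2 poles at the origin → type 2 system. Taking each input component in turn:
  • 2t: tracked with zero error.
  • 2t^2: e_ss = 4/K_a with K_a=900/91 → 91/225.
Total e_ss = 91/225.

91/225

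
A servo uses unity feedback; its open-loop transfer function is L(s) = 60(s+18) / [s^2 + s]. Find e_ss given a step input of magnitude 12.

0

The denominator has no term below s — 1 pole at s=0, type 1.
K_p = ∞ for a type-1 system; e_ss to a step is zero.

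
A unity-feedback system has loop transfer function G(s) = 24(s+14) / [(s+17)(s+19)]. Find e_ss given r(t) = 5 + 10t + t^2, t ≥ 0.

System type = 0 (no poles at s=0). Taking each input component in turn:
  • 5: e_ss = 5/(1+K_p) with K_p=336/323 → 1615/659.
  • 10t: a type-0 system cannot track it, e_ss → ∞.
  • t^2: a type-0 system cannot track it, e_ss → ∞.
The unbounded component dominates.

infinity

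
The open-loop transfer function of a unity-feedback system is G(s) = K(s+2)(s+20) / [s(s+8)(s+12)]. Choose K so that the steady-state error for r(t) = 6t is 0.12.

120

One free integrator in G(s): this is a type 1 system.
K_v = lim_{s→0} s·G(s) = K·2·20 / (8·12) = (5/12)·K.
e_ss = 6/K_v = 0.12 ⇒ K_v = 50 ⇒ K = 50/(5/12) = 120.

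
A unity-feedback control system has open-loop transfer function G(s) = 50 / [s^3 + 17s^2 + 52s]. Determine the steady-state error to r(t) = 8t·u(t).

8.32

The denominator has no term below 52s — 1 pole at s=0, type 1.
K_v = lim_{s→0} s·G(s) = 50 / 52 = 25/26.
e_ss = 8/K_v = 8/(25/26) = 8.32.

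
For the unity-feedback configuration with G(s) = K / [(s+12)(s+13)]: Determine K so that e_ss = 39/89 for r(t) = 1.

200

No free integrators in G(s): this is a type 0 system.
K_p = lim_{s→0} G(s) = K / (12·13) = (1/156)·K.
e_ss = 1/(1 + K_p) = 39/89 ⇒ 1 + (1/156)·K = 89/39 ⇒ K = 200.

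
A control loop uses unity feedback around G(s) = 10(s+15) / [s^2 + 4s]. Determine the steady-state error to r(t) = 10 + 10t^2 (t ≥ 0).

Lowest-order denominator term is 4s, so the open loop has 1 pole at the origin → type 1 system. Treating each term separately:
  • 10: tracked with zero error.
  • 10t^2: a type-1 system cannot track it, e_ss → ∞.
The unbounded component dominates.

infinity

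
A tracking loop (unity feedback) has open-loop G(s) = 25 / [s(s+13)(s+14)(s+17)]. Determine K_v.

The open loop has one pole at the origin → type 1 system.
K_v = lim_{s→0} s·G(s) = 25 / (13·14·17) = 25/3094.

25/3094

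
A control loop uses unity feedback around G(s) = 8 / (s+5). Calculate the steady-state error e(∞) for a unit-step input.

No free integrators in G(s): this is a type 0 system.
K_p = lim_{s→0} G(s) = 8 / (5) = 1.6.
e_ss = 1/(1 + K_p) = 1/2.6 = 5/13.

5/13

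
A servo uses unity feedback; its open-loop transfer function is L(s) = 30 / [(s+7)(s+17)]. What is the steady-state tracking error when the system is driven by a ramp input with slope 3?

No free integrators in L(s): this is a type 0 system.
K_v = lim_{s→0} s·L(s) = 0; the steady-state error to this ramp input grows without bound.

infinity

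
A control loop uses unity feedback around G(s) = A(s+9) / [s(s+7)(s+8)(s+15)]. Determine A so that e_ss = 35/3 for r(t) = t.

8

One free integrator in G(s): this is a type 1 system.
K_v = lim_{s→0} s·G(s) = A·9 / (7·8·15) = (3/280)·A.
e_ss = 1/K_v = 35/3 ⇒ K_v = 3/35 ⇒ A = (3/35)/(3/280) = 8.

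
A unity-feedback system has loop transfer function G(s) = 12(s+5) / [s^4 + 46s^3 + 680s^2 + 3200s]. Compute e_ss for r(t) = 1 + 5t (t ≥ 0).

The denominator has no term below 3200s — 1 pole at s=0, type 1. Treating each term separately:
  • 1: tracked with zero error.
  • 5t: e_ss = 5/K_v with K_v=3/160 → 800/3.
Total e_ss = 800/3.

800/3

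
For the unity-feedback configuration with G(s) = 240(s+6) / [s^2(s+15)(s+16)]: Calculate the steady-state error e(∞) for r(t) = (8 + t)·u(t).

0

G(s) has two factors of s in the denominator, so the system is type 2. Treating each term separately:
  • 8: tracked with zero error.
  • t: tracked with zero error.
Total e_ss = 0.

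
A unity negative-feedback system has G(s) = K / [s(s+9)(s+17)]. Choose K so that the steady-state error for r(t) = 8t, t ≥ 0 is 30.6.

System type = 1 (one pole at s=0).
K_v = lim_{s→0} s·G(s) = K / (9·17) = (1/153)·K.
e_ss = 8/K_v = 30.6 ⇒ K_v = 40/153 ⇒ K = (40/153)/(1/153) = 40.

40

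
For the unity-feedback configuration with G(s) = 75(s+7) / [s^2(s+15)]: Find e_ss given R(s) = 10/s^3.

2/7

Two free integrators in G(s): this is a type 2 system.
K_a = lim_{s→0} s^2·G(s) = 75·7 / (15) = 35.
r(t) = 5t^2 gives R(s) = 10/s^3.
e_ss = 10/K_a = 10/35 = 2/7.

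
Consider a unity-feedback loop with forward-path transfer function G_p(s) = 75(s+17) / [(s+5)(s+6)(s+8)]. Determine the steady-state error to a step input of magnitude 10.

System type = 0 (no poles at s=0).
K_p = lim_{s→0} G_p(s) = 75·17 / (5·6·8) = 5.3125.
e_ss = 10/(1 + K_p) = 10/6.3125 = 160/101.

160/101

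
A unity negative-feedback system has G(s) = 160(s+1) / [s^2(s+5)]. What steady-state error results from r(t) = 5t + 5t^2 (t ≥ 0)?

0.3125

System type = 2 (two poles at s=0). Taking each input component in turn:
  • 5t: tracked with zero error.
  • 5t^2: e_ss = 10/K_a with K_a=32 → 0.3125.
Total e_ss = 0.3125.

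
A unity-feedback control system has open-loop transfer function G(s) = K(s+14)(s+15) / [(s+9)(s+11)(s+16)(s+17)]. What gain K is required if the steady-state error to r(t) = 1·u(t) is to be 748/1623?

150

No free integrators in G(s): this is a type 0 system.
K_p = lim_{s→0} G(s) = K·14·15 / (9·11·16·17) = (35/4488)·K.
e_ss = 1/(1 + K_p) = 748/1623 ⇒ 1 + (35/4488)·K = 1623/748 ⇒ K = 150.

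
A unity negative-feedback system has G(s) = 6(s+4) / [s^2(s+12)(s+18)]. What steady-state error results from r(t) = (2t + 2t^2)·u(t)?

G(s) has two factors of s in the denominator, so the system is type 2. Taking each input component in turn:
  • 2t: tracked with zero error.
  • 2t^2: e_ss = 4/K_a with K_a=1/9 → 36.
Total e_ss = 36.

36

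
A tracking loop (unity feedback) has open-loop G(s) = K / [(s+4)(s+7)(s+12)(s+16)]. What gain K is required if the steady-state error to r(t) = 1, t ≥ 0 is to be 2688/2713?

G(s) has no factors of s in the denominator, so the system is type 0.
K_p = lim_{s→0} G(s) = K / (4·7·12·16) = (1/5376)·K.
e_ss = 1/(1 + K_p) = 2688/2713 ⇒ 1 + (1/5376)·K = 2713/2688 ⇒ K = 50.

50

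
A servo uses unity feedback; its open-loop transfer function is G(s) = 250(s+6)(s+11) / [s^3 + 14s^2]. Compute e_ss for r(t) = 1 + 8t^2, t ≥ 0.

Factoring s^2 from the denominator leaves a polynomial with constant term 14, so the system is type 2. Taking each input component in turn:
  • 1: tracked with zero error.
  • 8t^2: e_ss = 16/K_a with K_a=8250/7 → 56/4125.
Total e_ss = 56/4125.

56/4125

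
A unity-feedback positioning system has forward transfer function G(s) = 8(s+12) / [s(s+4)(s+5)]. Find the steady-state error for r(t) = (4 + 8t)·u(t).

The open loop has one pole at the origin → type 1 system. Treating each term separately:
  • 4: tracked with zero error.
  • 8t: e_ss = 8/K_v with K_v=4.8 → 5/3.
Total e_ss = 5/3.

5/3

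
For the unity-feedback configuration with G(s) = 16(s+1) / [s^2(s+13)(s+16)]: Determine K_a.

System type = 2 (two poles at s=0).
K_a = lim_{s→0} s^2·G(s) = 16·1 / (13·16) = 1/13.

1/13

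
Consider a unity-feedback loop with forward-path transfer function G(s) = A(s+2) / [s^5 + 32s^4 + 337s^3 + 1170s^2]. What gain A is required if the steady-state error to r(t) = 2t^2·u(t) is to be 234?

10

Factoring s^2 from the denominator leaves a polynomial with constant term 1170, so the system is type 2.
K_a = lim_{s→0} s^2·G(s) = A·2 / 1170 = (1/585)·A.
e_ss = 4/K_a = 234 ⇒ K_a = 2/117 ⇒ A = (2/117)/(1/585) = 10.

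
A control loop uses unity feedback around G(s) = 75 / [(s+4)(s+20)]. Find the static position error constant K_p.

0.9375

System type = 0 (no poles at s=0).
K_p = lim_{s→0} G(s) = 75 / (4·20) = 0.9375.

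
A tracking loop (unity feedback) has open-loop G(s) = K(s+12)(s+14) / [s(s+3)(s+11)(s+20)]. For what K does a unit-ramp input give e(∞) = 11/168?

60

System type = 1 (one pole at s=0).
K_v = lim_{s→0} s·G(s) = K·12·14 / (3·11·20) = (14/55)·K.
e_ss = 1/K_v = 11/168 ⇒ K_v = 168/11 ⇒ K = (168/11)/(14/55) = 60.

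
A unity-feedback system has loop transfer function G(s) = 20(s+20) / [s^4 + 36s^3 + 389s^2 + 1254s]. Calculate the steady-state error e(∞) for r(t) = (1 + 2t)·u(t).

6.27

The denominator has no term below 1254s — 1 pole at s=0, type 1. By superposition:
  • 1: tracked with zero error.
  • 2t: e_ss = 2/K_v with K_v=200/627 → 6.27.
Total e_ss = 6.27.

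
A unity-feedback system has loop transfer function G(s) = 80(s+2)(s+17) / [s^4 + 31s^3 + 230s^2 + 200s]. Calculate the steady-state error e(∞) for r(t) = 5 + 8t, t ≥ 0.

10/17

The denominator has no term below 200s — 1 pole at s=0, type 1. Taking each input component in turn:
  • 5: tracked with zero error.
  • 8t: e_ss = 8/K_v with K_v=13.6 → 10/17.
Total e_ss = 10/17.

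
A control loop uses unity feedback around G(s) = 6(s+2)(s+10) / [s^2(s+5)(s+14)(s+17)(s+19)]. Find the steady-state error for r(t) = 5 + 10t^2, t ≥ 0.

11305/3

System type = 2 (two poles at s=0). Treating each term separately:
  • 5: tracked with zero error.
  • 10t^2: e_ss = 20/K_a with K_a=12/2261 → 11305/3.
Total e_ss = 11305/3.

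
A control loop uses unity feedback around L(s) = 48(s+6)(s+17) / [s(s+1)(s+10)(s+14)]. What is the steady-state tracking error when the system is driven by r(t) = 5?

L(s) has one factor of s in the denominator, so the system is type 1.
A type-1 system has K_p = ∞, so it tracks a step input with zero steady-state error.

0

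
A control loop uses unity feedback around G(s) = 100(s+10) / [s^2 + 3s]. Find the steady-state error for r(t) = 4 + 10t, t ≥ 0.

Factoring s from the denominator leaves a polynomial with constant term 3, so the system is type 1. Taking each input component in turn:
  • 4: tracked with zero error.
  • 10t: e_ss = 10/K_v with K_v=1000/3 → 0.03.
Total e_ss = 0.03.

0.03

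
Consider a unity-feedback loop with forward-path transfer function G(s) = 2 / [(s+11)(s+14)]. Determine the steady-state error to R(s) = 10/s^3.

G(s) has no factors of s in the denominator, so the system is type 0.
For a type-0 system K_a = 0, so e_ss to a parabolic input is unbounded.

infinity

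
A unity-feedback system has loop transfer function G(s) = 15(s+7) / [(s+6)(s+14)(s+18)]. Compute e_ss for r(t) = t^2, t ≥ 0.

infinity

System type = 0 (no poles at s=0).
K_a = lim_{s→0} s^2·G(s) = 0; the steady-state error to this parabolic input grows without bound.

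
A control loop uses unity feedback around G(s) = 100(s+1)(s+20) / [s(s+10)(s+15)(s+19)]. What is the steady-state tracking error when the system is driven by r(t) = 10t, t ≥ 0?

One free integrator in G(s): this is a type 1 system.
K_v = lim_{s→0} s·G(s) = 100·1·20 / (10·15·19) = 40/57.
e_ss = 10/K_v = 10/(40/57) = 14.25.

14.25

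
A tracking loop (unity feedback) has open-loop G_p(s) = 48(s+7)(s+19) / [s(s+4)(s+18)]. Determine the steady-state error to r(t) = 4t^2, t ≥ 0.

System type = 1 (one pole at s=0).
K_a = lim_{s→0} s^2·G_p(s) = 0; the steady-state error to this parabolic input grows without bound.

infinity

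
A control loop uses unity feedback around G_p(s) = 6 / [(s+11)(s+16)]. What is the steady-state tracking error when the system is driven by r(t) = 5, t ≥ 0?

G_p(s) has no factors of s in the denominator, so the system is type 0.
K_p = lim_{s→0} G_p(s) = 6 / (11·16) = 3/88.
e_ss = 5/(1 + K_p) = 5/(91/88) = 440/91.

440/91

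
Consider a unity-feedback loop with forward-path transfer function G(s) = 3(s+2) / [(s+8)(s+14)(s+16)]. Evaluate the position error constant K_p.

3/896

System type = 0 (no poles at s=0).
K_p = lim_{s→0} G(s) = 3·2 / (8·14·16) = 3/896.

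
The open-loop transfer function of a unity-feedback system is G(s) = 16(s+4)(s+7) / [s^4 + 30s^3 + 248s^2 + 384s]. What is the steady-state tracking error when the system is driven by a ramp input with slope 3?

Factoring s from the denominator leaves a polynomial with constant term 384, so the system is type 1.
K_v = lim_{s→0} s·G(s) = 16·4·7 / 384 = 7/6.
e_ss = 3/K_v = 3/(7/6) = 18/7.

18/7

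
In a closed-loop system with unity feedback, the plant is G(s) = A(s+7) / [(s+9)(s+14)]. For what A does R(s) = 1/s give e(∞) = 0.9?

No free integrators in G(s): this is a type 0 system.
K_p = lim_{s→0} G(s) = A·7 / (9·14) = (1/18)·A.
e_ss = 1/(1 + K_p) = 0.9 ⇒ 1 + (1/18)·A = 10/9 ⇒ A = 2.

2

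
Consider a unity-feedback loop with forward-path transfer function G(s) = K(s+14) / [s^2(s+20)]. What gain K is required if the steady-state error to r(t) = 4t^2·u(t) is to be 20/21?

The open loop has two poles at the origin → type 2 system.
K_a = lim_{s→0} s^2·G(s) = K·14 / (20) = 0.7·K.
e_ss = 8/K_a = 20/21 ⇒ K_a = 8.4 ⇒ K = 8.4/0.7 = 12.

12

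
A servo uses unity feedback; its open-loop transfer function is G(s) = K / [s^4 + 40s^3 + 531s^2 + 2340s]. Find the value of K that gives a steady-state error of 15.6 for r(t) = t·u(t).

150

The denominator has no term below 2340s — 1 pole at s=0, type 1.
K_v = lim_{s→0} s·G(s) = K / 2340 = (1/2340)·K.
e_ss = 1/K_v = 15.6 ⇒ K_v = 5/78 ⇒ K = (5/78)/(1/2340) = 150.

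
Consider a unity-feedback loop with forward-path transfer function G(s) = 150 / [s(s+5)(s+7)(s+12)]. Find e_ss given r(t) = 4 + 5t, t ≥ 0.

One free integrator in G(s): this is a type 1 system. Treating each term separately:
  • 4: tracked with zero error.
  • 5t: e_ss = 5/K_v with K_v=5/14 → 14.
Total e_ss = 14.

14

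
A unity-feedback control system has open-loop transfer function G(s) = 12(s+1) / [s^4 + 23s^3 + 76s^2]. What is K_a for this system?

Lowest-order denominator term is 76s^2, so the open loop has 2 poles at the origin → type 2 system.
K_a = lim_{s→0} s^2·G(s) = 12·1 / 76 = 3/19.

3/19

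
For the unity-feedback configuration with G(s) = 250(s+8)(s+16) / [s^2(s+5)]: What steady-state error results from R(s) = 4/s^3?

The open loop has two poles at the origin → type 2 system.
K_a = lim_{s→0} s^2·G(s) = 250·8·16 / (5) = 6400.
r(t) = 2t^2 gives R(s) = 4/s^3.
e_ss = 4/K_a = 4/6400 = 1/1600.

1/1600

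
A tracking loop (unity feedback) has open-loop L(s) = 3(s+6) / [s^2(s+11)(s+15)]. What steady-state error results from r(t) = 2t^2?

110/3

System type = 2 (two poles at s=0).
K_a = lim_{s→0} s^2·L(s) = 3·6 / (11·15) = 6/55.
r(t) = 2t^2 gives R(s) = 4/s^3.
e_ss = 4/K_a = 4/(6/55) = 110/3.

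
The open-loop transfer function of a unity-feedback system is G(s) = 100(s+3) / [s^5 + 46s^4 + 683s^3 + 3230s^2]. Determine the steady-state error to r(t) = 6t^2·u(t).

129.2

Lowest-order denominator term is 3230s^2, so the open loop has 2 poles at the origin → type 2 system.
K_a = lim_{s→0} s^2·G(s) = 100·3 / 3230 = 30/323.
r(t) = 6t^2 gives R(s) = 12/s^3.
e_ss = 12/K_a = 12/(30/323) = 129.2.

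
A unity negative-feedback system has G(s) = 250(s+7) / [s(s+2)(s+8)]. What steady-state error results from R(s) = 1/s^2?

8/875

One free integrator in G(s): this is a type 1 system.
K_v = lim_{s→0} s·G(s) = 250·7 / (2·8) = 109.375.
e_ss = 1/K_v = 1/109.375 = 8/875.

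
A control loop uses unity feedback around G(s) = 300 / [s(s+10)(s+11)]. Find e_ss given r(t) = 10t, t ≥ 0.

11/3

System type = 1 (one pole at s=0).
K_v = lim_{s→0} s·G(s) = 300 / (10·11) = 30/11.
e_ss = 10/K_v = 10/(30/11) = 11/3.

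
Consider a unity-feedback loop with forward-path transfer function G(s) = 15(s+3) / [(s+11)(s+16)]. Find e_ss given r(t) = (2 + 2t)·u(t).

infinity

The open loop has no poles at the origin → type 0 system. Taking each input component in turn:
  • 2: e_ss = 2/(1+K_p) with K_p=45/176 → 352/221.
  • 2t: a type-0 system cannot track it, e_ss → ∞.
The unbounded component dominates.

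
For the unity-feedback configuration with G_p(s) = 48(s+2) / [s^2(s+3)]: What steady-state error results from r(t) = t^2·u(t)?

0.0625

Two free integrators in G_p(s): this is a type 2 system.
K_a = lim_{s→0} s^2·G_p(s) = 48·2 / (3) = 32.
r(t) = t^2 gives R(s) = 2/s^3.
e_ss = 2/K_a = 2/32 = 0.0625.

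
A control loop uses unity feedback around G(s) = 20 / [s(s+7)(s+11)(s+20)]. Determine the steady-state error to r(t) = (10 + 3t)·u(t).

231

System type = 1 (one pole at s=0). Taking each input component in turn:
  • 10: tracked with zero error.
  • 3t: e_ss = 3/K_v with K_v=1/77 → 231.
Total e_ss = 231.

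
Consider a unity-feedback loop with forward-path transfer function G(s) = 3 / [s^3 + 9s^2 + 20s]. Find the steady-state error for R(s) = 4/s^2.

80/3

The denominator has no term below 20s — 1 pole at s=0, type 1.
K_v = lim_{s→0} s·G(s) = 3 / 20 = 0.15.
e_ss = 4/K_v = 4/0.15 = 80/3.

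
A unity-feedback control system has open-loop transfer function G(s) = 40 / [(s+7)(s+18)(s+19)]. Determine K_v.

0

The open loop has no poles at the origin → type 0 system.
K_v = lim_{s→0} s·G(s) = 0 (the extra factor of s kills the finite limit).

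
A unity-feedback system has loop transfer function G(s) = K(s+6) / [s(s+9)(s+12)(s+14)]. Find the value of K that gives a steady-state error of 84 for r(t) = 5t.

15

System type = 1 (one pole at s=0).
K_v = lim_{s→0} s·G(s) = K·6 / (9·12·14) = (1/252)·K.
e_ss = 5/K_v = 84 ⇒ K_v = 5/84 ⇒ K = (5/84)/(1/252) = 15.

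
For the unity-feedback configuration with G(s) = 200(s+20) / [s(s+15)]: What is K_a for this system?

One free integrator in G(s): this is a type 1 system.
K_a = lim_{s→0} s^2·G(s) = 0 (the extra factor of s kills the finite limit).

0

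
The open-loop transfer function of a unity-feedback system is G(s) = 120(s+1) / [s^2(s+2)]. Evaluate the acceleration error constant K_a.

60

G(s) has two factors of s in the denominator, so the system is type 2.
K_a = lim_{s→0} s^2·G(s) = 120·1 / (2) = 60.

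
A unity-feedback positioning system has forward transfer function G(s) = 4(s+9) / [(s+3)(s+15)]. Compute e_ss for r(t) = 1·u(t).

5/9

The open loop has no poles at the origin → type 0 system.
K_p = lim_{s→0} G(s) = 4·9 / (3·15) = 0.8.
e_ss = 1/(1 + K_p) = 1/1.8 = 5/9.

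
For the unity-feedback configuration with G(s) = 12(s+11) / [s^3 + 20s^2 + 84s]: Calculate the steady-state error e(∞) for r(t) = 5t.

35/11

Lowest-order denominator term is 84s, so the open loop has 1 pole at the origin → type 1 system.
K_v = lim_{s→0} s·G(s) = 12·11 / 84 = 11/7.
e_ss = 5/K_v = 5/(11/7) = 35/11.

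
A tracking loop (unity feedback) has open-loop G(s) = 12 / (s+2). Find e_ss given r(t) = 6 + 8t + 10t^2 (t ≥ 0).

System type = 0 (no poles at s=0). Taking each input component in turn:
  • 6: e_ss = 6/(1+K_p) with K_p=6 → 6/7.
  • 8t: a type-0 system cannot track it, e_ss → ∞.
  • 10t^2: a type-0 system cannot track it, e_ss → ∞.
The unbounded component dominates.

infinity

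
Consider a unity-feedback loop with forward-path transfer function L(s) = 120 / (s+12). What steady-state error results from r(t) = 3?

3/11

No free integrators in L(s): this is a type 0 system.
K_p = lim_{s→0} L(s) = 120 / (12) = 10.
e_ss = 3/(1 + K_p) = 3/11.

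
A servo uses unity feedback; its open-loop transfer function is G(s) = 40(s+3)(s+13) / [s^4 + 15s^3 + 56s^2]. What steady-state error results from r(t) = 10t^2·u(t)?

Lowest-order denominator term is 56s^2, so the open loop has 2 poles at the origin → type 2 system.
K_a = lim_{s→0} s^2·G(s) = 40·3·13 / 56 = 195/7.
r(t) = 10t^2 gives R(s) = 20/s^3.
e_ss = 20/K_a = 20/(195/7) = 28/39.

28/39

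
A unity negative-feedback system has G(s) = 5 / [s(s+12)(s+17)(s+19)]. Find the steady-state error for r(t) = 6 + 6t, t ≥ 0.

4651.2

G(s) has one factor of s in the denominator, so the system is type 1. By superposition:
  • 6: tracked with zero error.
  • 6t: e_ss = 6/K_v with K_v=5/3876 → 4651.2.
Total e_ss = 4651.2.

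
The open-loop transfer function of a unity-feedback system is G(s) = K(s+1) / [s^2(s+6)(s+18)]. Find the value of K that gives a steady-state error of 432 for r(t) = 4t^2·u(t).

2

Two free integrators in G(s): this is a type 2 system.
K_a = lim_{s→0} s^2·G(s) = K·1 / (6·18) = (1/108)·K.
e_ss = 8/K_a = 432 ⇒ K_a = 1/54 ⇒ K = (1/54)/(1/108) = 2.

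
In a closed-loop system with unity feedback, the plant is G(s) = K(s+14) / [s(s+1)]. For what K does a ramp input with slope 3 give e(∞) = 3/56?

One free integrator in G(s): this is a type 1 system.
K_v = lim_{s→0} s·G(s) = K·14 / (1) = 14·K.
e_ss = 3/K_v = 3/56 ⇒ K_v = 56 ⇒ K = 56/14 = 4.

4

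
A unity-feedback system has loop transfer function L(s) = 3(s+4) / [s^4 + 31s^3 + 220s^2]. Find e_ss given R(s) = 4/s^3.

220/3

Lowest-order denominator term is 220s^2, so the open loop has 2 poles at the origin → type 2 system.
K_a = lim_{s→0} s^2·L(s) = 3·4 / 220 = 3/55.
r(t) = 2t^2 gives R(s) = 4/s^3.
e_ss = 4/K_a = 4/(3/55) = 220/3.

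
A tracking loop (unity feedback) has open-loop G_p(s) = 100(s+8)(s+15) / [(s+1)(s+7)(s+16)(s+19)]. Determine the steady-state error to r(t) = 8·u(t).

1064/883

G_p(s) has no factors of s in the denominator, so the system is type 0.
K_p = lim_{s→0} G_p(s) = 100·8·15 / (1·7·16·19) = 750/133.
e_ss = 8/(1 + K_p) = 8/(883/133) = 1064/883.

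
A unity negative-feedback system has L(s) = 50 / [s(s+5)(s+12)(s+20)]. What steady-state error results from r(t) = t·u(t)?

24

One free integrator in L(s): this is a type 1 system.
K_v = lim_{s→0} s·L(s) = 50 / (5·12·20) = 1/24.
e_ss = 1/K_v = 1/(1/24) = 24.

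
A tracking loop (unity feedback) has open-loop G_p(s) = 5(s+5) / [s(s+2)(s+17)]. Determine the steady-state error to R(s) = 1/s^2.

1.36

One free integrator in G_p(s): this is a type 1 system.
K_v = lim_{s→0} s·G_p(s) = 5·5 / (2·17) = 25/34.
e_ss = 1/K_v = 1/(25/34) = 1.36.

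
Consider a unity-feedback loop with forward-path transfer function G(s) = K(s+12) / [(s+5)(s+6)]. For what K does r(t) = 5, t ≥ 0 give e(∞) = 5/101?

The open loop has no poles at the origin → type 0 system.
K_p = lim_{s→0} G(s) = K·12 / (5·6) = 0.4·K.
e_ss = 5/(1 + K_p) = 5/101 ⇒ 1 + 0.4·K = 101 ⇒ K = 250.

250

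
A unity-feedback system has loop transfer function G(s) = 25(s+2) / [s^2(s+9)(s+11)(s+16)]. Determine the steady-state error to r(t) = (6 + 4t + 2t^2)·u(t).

System type = 2 (two poles at s=0). By superposition:
  • 6: tracked with zero error.
  • 4t: tracked with zero error.
  • 2t^2: e_ss = 4/K_a with K_a=25/792 → 126.72.
Total e_ss = 126.72.

126.72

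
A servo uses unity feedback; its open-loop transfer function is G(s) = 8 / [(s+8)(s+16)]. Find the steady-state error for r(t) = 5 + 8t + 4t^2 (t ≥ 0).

System type = 0 (no poles at s=0). By superposition:
  • 5: e_ss = 5/(1+K_p) with K_p=0.0625 → 80/17.
  • 8t: a type-0 system cannot track it, e_ss → ∞.
  • 4t^2: a type-0 system cannot track it, e_ss → ∞.
The unbounded component dominates.

infinity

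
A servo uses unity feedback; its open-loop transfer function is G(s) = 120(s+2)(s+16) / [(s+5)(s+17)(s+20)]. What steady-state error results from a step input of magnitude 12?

1020/277

No free integrators in G(s): this is a type 0 system.
K_p = lim_{s→0} G(s) = 120·2·16 / (5·17·20) = 192/85.
e_ss = 12/(1 + K_p) = 12/(277/85) = 1020/277.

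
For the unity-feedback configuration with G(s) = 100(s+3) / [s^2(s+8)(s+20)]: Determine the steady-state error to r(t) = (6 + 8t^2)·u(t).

The open loop has two poles at the origin → type 2 system. By superposition:
  • 6: tracked with zero error.
  • 8t^2: e_ss = 16/K_a with K_a=1.875 → 128/15.
Total e_ss = 128/15.

128/15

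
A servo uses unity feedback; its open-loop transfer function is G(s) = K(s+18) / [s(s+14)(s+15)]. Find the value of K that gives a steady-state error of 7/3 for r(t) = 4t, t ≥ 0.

G(s) has one factor of s in the denominator, so the system is type 1.
K_v = lim_{s→0} s·G(s) = K·18 / (14·15) = (3/35)·K.
e_ss = 4/K_v = 7/3 ⇒ K_v = 12/7 ⇒ K = (12/7)/(3/35) = 20.

20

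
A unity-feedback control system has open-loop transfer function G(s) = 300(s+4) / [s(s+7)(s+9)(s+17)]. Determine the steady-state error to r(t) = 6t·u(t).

5.355

One free integrator in G(s): this is a type 1 system.
K_v = lim_{s→0} s·G(s) = 300·4 / (7·9·17) = 400/357.
e_ss = 6/K_v = 6/(400/357) = 5.355.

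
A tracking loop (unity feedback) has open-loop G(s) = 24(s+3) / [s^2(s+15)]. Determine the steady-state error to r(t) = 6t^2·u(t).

2.5

The open loop has two poles at the origin → type 2 system.
K_a = lim_{s→0} s^2·G(s) = 24·3 / (15) = 4.8.
r(t) = 6t^2 gives R(s) = 12/s^3.
e_ss = 12/K_a = 12/4.8 = 2.5.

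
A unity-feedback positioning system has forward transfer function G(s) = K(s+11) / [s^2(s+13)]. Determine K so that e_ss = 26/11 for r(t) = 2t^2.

G(s) has two factors of s in the denominator, so the system is type 2.
K_a = lim_{s→0} s^2·G(s) = K·11 / (13) = (11/13)·K.
e_ss = 4/K_a = 26/11 ⇒ K_a = 22/13 ⇒ K = (22/13)/(11/13) = 2.

2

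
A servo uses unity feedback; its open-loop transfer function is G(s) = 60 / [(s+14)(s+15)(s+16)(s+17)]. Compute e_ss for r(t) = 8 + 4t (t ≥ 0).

G(s) has no factors of s in the denominator, so the system is type 0. By superposition:
  • 8: e_ss = 8/(1+K_p) with K_p=1/952 → 7616/953.
  • 4t: a type-0 system cannot track it, e_ss → ∞.
The unbounded component dominates.

infinity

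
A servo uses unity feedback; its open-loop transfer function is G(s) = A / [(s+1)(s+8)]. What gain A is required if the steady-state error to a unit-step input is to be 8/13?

G(s) has no factors of s in the denominator, so the system is type 0.
K_p = lim_{s→0} G(s) = A / (1·8) = 0.125·A.
e_ss = 1/(1 + K_p) = 8/13 ⇒ 1 + 0.125·A = 1.625 ⇒ A = 5.

5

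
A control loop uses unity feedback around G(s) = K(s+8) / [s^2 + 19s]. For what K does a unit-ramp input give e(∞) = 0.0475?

50

The denominator has no term below 19s — 1 pole at s=0, type 1.
K_v = lim_{s→0} s·G(s) = K·8 / 19 = (8/19)·K.
e_ss = 1/K_v = 0.0475 ⇒ K_v = 400/19 ⇒ K = (400/19)/(8/19) = 50.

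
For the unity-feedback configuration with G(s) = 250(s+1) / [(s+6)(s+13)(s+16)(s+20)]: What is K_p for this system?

G(s) has no factors of s in the denominator, so the system is type 0.
K_p = lim_{s→0} G(s) = 250·1 / (6·13·16·20) = 25/2496.

25/2496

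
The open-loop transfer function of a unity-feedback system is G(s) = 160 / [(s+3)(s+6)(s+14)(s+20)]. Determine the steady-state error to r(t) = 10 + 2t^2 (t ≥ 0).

infinity

G(s) has no factors of s in the denominator, so the system is type 0. Taking each input component in turn:
  • 10: e_ss = 10/(1+K_p) with K_p=2/63 → 126/13.
  • 2t^2: a type-0 system cannot track it, e_ss → ∞.
The unbounded component dominates.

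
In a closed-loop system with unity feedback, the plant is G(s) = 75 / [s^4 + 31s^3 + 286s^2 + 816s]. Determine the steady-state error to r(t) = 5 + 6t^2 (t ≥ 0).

Factoring s from the denominator leaves a polynomial with constant term 816, so the system is type 1. Treating each term separately:
  • 5: tracked with zero error.
  • 6t^2: a type-1 system cannot track it, e_ss → ∞.
The unbounded component dominates.

infinity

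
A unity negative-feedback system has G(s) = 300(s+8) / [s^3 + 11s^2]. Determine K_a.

2400/11

Lowest-order denominator term is 11s^2, so the open loop has 2 poles at the origin → type 2 system.
K_a = lim_{s→0} s^2·G(s) = 300·8 / 11 = 2400/11.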